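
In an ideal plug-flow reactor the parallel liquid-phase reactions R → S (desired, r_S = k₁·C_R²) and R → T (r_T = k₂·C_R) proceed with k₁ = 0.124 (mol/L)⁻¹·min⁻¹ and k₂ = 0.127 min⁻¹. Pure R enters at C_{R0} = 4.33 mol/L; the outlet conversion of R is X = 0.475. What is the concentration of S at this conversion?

1.56 mol/L

C_R = C_{R0}(1−X) = 2.273 mol/L.
Along a PFR/batch, dC_T/dC_R = −r_T/(r_S+r_T) = −k₂/(k₂+k₁·C_R).
Integrating from C_{R0} to C_R: C_T = (0.127/0.124)·ln[(0.127+0.124·4.33)/(0.127+0.124·2.27)] = 1.024·ln(0.6639/0.4089) = 0.4965 mol/L.
Then C_S = (C_{R0}−C_R) − C_T = 2.057 − 0.4965 = 1.560 mol/L.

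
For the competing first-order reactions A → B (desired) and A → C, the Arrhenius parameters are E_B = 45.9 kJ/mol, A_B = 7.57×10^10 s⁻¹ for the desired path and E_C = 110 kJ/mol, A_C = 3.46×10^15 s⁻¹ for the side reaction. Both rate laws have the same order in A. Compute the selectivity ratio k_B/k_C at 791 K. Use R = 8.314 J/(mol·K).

With equal orders, S_{B/C} = k_B/k_C = (A_B/A_C)·exp[(E_C−E_B)/(RT)].
(E_C−E_B)/(RT) = (110−45.9)×10³/(8.314×791) = 64100/6576 = 9.747.
k_B/k_C = (7.57×10^10/3.46×10^15)·exp(9.747) = 2.188×10^-5 × 17103 = 0.374.

0.374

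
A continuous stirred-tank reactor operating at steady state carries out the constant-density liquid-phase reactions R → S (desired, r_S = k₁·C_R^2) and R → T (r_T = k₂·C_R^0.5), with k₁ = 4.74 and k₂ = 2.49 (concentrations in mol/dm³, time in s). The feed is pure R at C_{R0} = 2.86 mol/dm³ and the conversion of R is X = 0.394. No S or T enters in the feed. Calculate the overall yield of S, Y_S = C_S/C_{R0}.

Exit C_R = C_{R0}(1−X) = 2.86×0.606 = 1.733 mol/dm³.
A CSTR operates uniformly at the exit composition, giving r_S = 14.24 and r_T = 3.278 (each k·C_R^n at C_R = 1.733).
Fraction of consumed R going to S: r_S/(r_S+r_T) = 0.8129.
C_S = 0.8129·C_{R0}·X = 0.8129×2.86×0.394 = 0.916 mol/dm³; Y_S = C_S/C_{R0} = 0.320.

0.320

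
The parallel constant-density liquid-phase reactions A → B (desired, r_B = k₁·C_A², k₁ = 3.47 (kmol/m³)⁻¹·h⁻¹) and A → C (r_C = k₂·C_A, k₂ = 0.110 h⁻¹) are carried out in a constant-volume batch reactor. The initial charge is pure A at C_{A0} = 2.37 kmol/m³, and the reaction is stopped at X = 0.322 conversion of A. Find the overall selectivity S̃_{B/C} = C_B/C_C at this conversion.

C_A = C_{A0}(1−X) = 1.607 kmol/m³.
Along a PFR/batch, dC_C/dC_A = −r_C/(r_B+r_C) = −k₂/(k₂+k₁·C_A).
Integrating from C_{A0} to C_A: C_C = (0.110/3.47)·ln[(0.110+3.47·2.37)/(0.110+3.47·1.61)] = 0.03170·ln(8.334/5.686) = 0.01212 kmol/m³.
Then C_B = (C_{A0}−C_A) − C_C = 0.7631 − 0.01212 = 0.7510 kmol/m³.
S̃_{B/C} = C_B/C_C = 0.7510/0.01212 = 62.0.

62.0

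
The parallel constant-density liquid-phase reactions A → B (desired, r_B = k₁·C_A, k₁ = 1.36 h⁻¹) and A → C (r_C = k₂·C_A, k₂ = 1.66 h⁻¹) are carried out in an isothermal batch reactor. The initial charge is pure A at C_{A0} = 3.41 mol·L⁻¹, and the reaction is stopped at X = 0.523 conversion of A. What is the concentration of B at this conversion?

C_A = C_{A0}(1−X) = 1.627 mol·L⁻¹.
Both paths are first order in A, so the instantaneous fraction to B is constant: dC_B/d(−C_A) = k₁/(k₁+k₂) = 0.4503.
C_B = 0.4503·(C_{A0}−C_A) = 0.4503×1.783 = 0.803 mol·L⁻¹.

0.803 mol·L⁻¹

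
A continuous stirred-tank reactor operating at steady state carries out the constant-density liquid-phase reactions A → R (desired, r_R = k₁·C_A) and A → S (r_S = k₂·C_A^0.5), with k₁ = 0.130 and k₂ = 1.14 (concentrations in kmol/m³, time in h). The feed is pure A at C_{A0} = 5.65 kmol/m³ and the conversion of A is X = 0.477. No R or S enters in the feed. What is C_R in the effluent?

0.442 kmol/m³

Exit C_A = C_{A0}(1−X) = 5.65×0.523 = 2.955 kmol/m³.
Rates in a CSTR are evaluated at the outlet concentration: r_R = 0.130×2.955 = 0.3841, r_S = 1.14×2.955^0.5 = 1.960.
Fraction of consumed A going to R: r_R/(r_R+r_S) = 0.1639.
C_R = 0.1639·C_{A0}·X = 0.1639×5.65×0.477 = 0.442 kmol/m³.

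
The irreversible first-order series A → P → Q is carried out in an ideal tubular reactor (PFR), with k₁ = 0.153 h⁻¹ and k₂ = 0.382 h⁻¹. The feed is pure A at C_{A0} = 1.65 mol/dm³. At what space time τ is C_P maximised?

4.00 h

For first-order series the maximum of C_P occurs at τ_opt = ln(k₂/k₁)/(k₂−k₁).
= ln(0.382/0.153)/(0.382−0.153) = ln(2.497)/0.2290 = 0.9150/0.2290 = 4.00 h.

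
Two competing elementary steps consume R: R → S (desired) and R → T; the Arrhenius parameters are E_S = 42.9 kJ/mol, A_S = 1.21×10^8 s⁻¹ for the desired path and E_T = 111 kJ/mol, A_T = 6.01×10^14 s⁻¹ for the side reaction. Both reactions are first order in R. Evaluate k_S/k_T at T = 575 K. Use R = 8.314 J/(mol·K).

With equal orders, S_{S/T} = k_S/k_T = (A_S/A_T)·exp[(E_T−E_S)/(RT)].
(E_T−E_S)/(RT) = (111−42.9)×10³/(8.314×575) = 68100/4781 = 14.25.
k_S/k_T = (1.21×10^8/6.01×10^14)·exp(14.25) = 2.013×10^-7 × 1.537×10^6 = 0.309.
Since E_S < E_T, lowering the temperature improves selectivity toward S.

0.309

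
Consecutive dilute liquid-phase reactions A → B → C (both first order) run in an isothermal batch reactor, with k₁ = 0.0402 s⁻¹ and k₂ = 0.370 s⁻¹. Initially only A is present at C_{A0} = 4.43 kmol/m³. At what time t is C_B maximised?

6.73 s

For first-order series the maximum of C_B occurs at t_opt = ln(k₂/k₁)/(k₂−k₁).
= ln(0.370/0.0402)/(0.370−0.0402) = ln(9.204)/0.3298 = 2.220/0.3298 = 6.73 s.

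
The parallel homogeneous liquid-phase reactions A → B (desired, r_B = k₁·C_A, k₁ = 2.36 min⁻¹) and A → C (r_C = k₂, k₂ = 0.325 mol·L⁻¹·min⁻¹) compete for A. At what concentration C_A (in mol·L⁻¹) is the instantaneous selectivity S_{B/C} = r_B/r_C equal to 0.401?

0.0552 mol·L⁻¹

S_{B/C} = (k₁/k₂)·C_A ⇒ C_A = S·k₂/k₁.
= 0.401×0.325/2.36 = 0.0552 mol·L⁻¹.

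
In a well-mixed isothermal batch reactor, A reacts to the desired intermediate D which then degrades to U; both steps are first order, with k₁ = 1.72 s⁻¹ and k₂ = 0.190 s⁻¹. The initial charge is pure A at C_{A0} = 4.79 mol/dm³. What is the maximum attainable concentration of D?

Evaluating C_D at t_opt = ln(k₂/k₁)/(k₂−k₁) gives C_{D,max}/C_{A0} = (k₁/k₂)^[k₂/(k₂−k₁)].
= (1.72/0.190)^(0.190/(0.190−1.72)) = (9.053)^(-0.1242) = 0.7606.
C_{D,max} = 0.7606×4.79 = 3.64 mol/dm³.

3.64 mol/dm³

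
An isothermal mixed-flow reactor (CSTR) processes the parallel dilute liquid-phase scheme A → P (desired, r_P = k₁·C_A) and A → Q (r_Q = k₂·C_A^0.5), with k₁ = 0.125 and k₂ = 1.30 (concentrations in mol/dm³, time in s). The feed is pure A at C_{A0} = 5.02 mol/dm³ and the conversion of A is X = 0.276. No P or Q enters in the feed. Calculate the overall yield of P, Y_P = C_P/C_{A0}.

0.0428

Exit C_A = C_{A0}(1−X) = 5.02×0.724 = 3.634 mol/dm³.
A CSTR operates uniformly at the exit composition, giving r_P = 0.4543 and r_Q = 2.478 (each k·C_A^n at C_A = 3.634).
Fraction of consumed A going to P: r_P/(r_P+r_Q) = 0.1549.
C_P = 0.1549·C_{A0}·X = 0.1549×5.02×0.276 = 0.215 mol/dm³; Y_P = C_P/C_{A0} = 0.0428.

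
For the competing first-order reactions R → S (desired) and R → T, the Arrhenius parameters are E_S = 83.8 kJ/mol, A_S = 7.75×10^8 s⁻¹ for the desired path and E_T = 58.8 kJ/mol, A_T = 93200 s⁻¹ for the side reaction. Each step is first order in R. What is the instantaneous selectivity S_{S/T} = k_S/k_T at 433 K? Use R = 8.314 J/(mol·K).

8.02

k_S/k_T = (A_S/A_T)·exp[−(E_S−E_T)/(RT)] = (A_S/A_T)·exp[(E_T−E_S)/(RT)].
(E_T−E_S)/(RT) = (58.8−83.8)×10³/(8.314×433) = -25000/3600 = -6.945.
k_S/k_T = (7.75×10^8/93200)·exp(-6.945) = 8315 × 9.639×10^-4 = 8.02.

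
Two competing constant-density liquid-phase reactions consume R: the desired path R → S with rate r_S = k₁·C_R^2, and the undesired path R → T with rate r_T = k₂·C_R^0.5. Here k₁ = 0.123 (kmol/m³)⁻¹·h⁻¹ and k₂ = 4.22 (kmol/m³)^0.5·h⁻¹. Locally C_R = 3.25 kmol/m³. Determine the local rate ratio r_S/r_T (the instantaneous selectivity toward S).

S_{S/T} = r_S/r_T = (k₁·C_R^2)/(k₂·C_R^0.5) = (k₁/k₂)·C_R^1.5.
= (0.123×3.250^2) / (4.22×3.250^0.5) = 1.299/7.608 = 0.171.
Since the desired path is higher order in R, keeping C_R high (PFR or concentrated feed) favours S.

0.171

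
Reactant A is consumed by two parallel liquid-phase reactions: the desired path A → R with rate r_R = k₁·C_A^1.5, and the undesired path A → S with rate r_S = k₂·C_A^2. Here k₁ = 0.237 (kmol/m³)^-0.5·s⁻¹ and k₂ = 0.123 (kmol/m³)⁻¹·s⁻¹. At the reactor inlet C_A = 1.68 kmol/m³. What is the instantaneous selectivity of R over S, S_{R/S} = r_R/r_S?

S_{R/S} = r_R/r_S = (k₁·C_A^1.5)/(k₂·C_A^2) = (k₁/k₂)·C_A^-0.5.
= (0.237×1.680^1.5) / (0.123×1.680^2) = 0.5161/0.3472 = 1.49.
The undesired path is higher order in A, so low C_A (CSTR or dilute feed) favours R.

1.49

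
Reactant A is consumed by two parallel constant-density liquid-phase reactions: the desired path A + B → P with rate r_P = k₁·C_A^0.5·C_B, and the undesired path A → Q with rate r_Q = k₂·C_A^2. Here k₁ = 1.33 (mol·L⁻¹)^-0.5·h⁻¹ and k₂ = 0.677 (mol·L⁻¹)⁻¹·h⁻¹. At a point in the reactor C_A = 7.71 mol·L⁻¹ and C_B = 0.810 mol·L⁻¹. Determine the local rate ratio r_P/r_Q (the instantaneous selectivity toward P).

0.0743

S_{P/Q} = r_P/r_Q = (k₁·C_A^0.5·C_B)/(k₂·C_A^2) = (k₁/k₂)·C_A^-1.5·C_B.
= (1.33×7.710^0.5×0.8100) / (0.677×7.710^2) = 2.991/40.24 = 0.0743.
The undesired path is higher order in A, so low C_A (CSTR or dilute feed) favours P.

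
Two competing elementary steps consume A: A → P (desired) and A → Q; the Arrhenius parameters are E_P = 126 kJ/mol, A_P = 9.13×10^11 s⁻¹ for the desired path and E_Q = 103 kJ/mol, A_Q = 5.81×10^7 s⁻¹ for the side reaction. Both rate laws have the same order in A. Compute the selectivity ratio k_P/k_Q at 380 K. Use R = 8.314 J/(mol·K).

10.8

Since both paths have the same order in A, the concentration cancels and S_{P/Q} = k_P/k_Q = (A_P/A_Q)·exp[(E_Q−E_P)/(RT)].
(E_Q−E_P)/(RT) = (103−126)×10³/(8.314×380) = -23000/3159 = -7.280.
k_P/k_Q = (9.13×10^11/5.81×10^7)·exp(-7.280) = 15714 × 6.892×10^-4 = 10.8.
Since E_P > E_Q, raising the temperature improves selectivity toward P.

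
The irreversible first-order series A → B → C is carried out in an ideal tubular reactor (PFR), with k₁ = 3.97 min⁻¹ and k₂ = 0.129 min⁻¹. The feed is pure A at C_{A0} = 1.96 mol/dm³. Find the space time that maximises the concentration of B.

Setting dC_B/dτ = 0 gives τ_opt = ln(k₂/k₁)/(k₂−k₁).
= ln(0.129/3.97)/(0.129−3.97) = ln(0.03249)/-3.841 = -3.427/-3.841 = 0.892 min.

0.892 min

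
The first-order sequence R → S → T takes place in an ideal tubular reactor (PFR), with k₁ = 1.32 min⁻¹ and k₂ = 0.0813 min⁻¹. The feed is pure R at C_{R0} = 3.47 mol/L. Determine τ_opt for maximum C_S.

2.25 min

Setting dC_S/dτ = 0 gives τ_opt = ln(k₂/k₁)/(k₂−k₁).
= ln(0.0813/1.32)/(0.0813−1.32) = ln(0.06159)/-1.239 = -2.787/-1.239 = 2.25 min.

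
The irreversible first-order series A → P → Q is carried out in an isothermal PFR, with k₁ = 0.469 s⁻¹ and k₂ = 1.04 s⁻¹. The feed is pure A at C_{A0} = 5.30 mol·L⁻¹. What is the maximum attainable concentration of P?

1.24 mol·L⁻¹

At the optimum, C_{P,max}/C_{A0} = (k₁/k₂)^[k₂/(k₂−k₁)].
= (0.469/1.04)^(1.04/(1.04−0.469)) = (0.4510)^(1.821) = 0.2345.
C_{P,max} = 0.2345×5.30 = 1.24 mol·L⁻¹.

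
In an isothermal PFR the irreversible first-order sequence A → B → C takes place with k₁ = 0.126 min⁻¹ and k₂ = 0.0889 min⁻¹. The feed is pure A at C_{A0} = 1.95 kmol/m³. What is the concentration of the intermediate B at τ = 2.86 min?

The intermediate concentration in a first-order A→B→C sequence is C_B = k₁C_{A0}(e^(−k₁τ) − e^(−k₂τ))/(k₂−k₁).
e^(−k₁τ) = e^(−0.126×2.86) = e^(−0.3604) = 0.6974; e^(−k₂τ) = e^(−0.2543) = 0.7755.
C_B = 0.126×1.95/(0.0889−0.126) × (0.6974−0.7755) = (-6.623)×(-0.07807) = 0.5170 kmol/m³.

0.517 kmol/m³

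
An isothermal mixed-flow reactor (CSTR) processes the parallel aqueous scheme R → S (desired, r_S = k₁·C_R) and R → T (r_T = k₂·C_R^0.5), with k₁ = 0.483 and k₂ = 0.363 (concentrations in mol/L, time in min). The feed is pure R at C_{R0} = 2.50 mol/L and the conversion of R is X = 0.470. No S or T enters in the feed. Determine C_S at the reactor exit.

0.711 mol/L

Exit C_R = C_{R0}(1−X) = 2.50×0.530 = 1.325 mol/L.
A CSTR operates uniformly at the exit composition, giving r_S = 0.6400 and r_T = 0.4178 (each k·C_R^n at C_R = 1.325).
Fraction of consumed R going to S: r_S/(r_S+r_T) = 0.6050.
C_S = 0.6050·C_{R0}·X = 0.6050×2.50×0.470 = 0.711 mol/L.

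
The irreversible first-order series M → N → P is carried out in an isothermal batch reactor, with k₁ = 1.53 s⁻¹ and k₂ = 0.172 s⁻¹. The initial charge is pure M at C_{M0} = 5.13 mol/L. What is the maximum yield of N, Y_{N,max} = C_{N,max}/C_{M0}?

At the optimum, C_{N,max}/C_{M0} = (k₁/k₂)^[k₂/(k₂−k₁)].
= (1.53/0.172)^(0.172/(0.172−1.53)) = (8.895)^(-0.1267) = 0.7582.

0.758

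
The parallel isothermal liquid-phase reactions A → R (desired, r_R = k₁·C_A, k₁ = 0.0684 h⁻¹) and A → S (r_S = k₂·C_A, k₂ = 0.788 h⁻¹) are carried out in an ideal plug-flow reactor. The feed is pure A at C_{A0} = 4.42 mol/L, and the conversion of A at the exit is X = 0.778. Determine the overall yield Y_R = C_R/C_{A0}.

0.0621

C_A = C_{A0}(1−X) = 0.9812 mol/L.
Both paths are first order in A, so the instantaneous fraction to R is constant: dC_R/d(−C_A) = k₁/(k₁+k₂) = 0.07987.
C_R = 0.07987·(C_{A0}−C_A) = 0.07987×3.439 = 0.275 mol/L.
Y_R = C_R/C_{A0} = 0.2747/4.42 = 0.0621.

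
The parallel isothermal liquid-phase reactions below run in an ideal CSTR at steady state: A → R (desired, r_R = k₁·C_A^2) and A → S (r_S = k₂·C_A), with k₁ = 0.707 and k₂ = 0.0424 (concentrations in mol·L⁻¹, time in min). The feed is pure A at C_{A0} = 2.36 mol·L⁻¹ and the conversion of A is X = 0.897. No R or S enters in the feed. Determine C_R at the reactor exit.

1.70 mol·L⁻¹

Exit C_A = C_{A0}(1−X) = 2.36×0.103 = 0.2431 mol·L⁻¹.
In a CSTR the entire volume is at exit conditions, so r_R = 0.707×0.2431^2 = 0.04178 and r_S = 0.0424×0.2431 = 0.01031.
Fraction of consumed A going to R: r_R/(r_R+r_S) = 0.8021.
C_R = 0.8021·C_{A0}·X = 0.8021×2.36×0.897 = 1.70 mol·L⁻¹.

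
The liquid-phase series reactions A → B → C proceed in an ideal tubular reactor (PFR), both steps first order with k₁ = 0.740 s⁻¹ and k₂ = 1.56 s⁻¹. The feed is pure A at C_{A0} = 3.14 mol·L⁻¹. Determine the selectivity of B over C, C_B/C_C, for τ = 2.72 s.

Solving the coupled first-order balances gives C_B(τ) = [k₁/(k₂−k₁)]·C_{A0}·(e^(−k₁τ) − e^(−k₂τ)).
e^(−k₁τ) = e^(−0.740×2.72) = e^(−2.013) = 0.1336; e^(−k₂τ) = e^(−4.243) = 0.01436.
C_B = 0.740×3.14/(1.56−0.740) × (0.1336−0.01436) = 2.834×0.1193 = 0.3379 mol·L⁻¹.
C_A = C_{A0}e^(−k₁τ) = 0.4195 mol·L⁻¹, so C_C = C_{A0}−C_A−C_B = 2.383 mol·L⁻¹; C_B/C_C = 0.142.

0.142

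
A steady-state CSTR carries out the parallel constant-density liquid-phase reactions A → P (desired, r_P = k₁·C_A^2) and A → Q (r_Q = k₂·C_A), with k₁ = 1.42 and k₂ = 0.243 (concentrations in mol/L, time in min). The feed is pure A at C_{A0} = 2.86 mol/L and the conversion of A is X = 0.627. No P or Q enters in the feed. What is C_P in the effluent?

Exit C_A = C_{A0}(1−X) = 2.86×0.373 = 1.067 mol/L.
In a CSTR the entire volume is at exit conditions, so r_P = 1.42×1.067^2 = 1.616 and r_Q = 0.243×1.067 = 0.2592.
Fraction of consumed A going to P: r_P/(r_P+r_Q) = 0.8618.
C_P = 0.8618·C_{A0}·X = 0.8618×2.86×0.627 = 1.55 mol/L.

1.55 mol/L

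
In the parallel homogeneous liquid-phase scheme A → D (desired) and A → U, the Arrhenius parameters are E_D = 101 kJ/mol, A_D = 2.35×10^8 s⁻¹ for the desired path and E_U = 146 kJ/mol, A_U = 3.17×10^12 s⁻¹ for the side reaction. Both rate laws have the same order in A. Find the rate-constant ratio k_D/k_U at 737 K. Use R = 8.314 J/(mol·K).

0.115

With equal orders, S_{D/U} = k_D/k_U = (A_D/A_U)·exp[(E_U−E_D)/(RT)].
(E_U−E_D)/(RT) = (146−101)×10³/(8.314×737) = 45000/6127 = 7.344.
k_D/k_U = (2.35×10^8/3.17×10^12)·exp(7.344) = 7.413×10^-5 × 1547 = 0.115.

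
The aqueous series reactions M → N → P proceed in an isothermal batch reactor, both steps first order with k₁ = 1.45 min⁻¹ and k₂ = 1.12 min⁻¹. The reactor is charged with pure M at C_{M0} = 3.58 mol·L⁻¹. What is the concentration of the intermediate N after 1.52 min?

The intermediate concentration in a first-order A→B→C sequence is C_N = k₁C_{M0}(e^(−k₁t) − e^(−k₂t))/(k₂−k₁).
e^(−k₁t) = e^(−1.45×1.52) = e^(−2.204) = 0.1104; e^(−k₂t) = e^(−1.702) = 0.1822.
C_N = 1.45×3.58/(1.12−1.45) × (0.1104−0.1822) = (-15.73)×(-0.07188) = 1.131 mol·L⁻¹.

1.13 mol·L⁻¹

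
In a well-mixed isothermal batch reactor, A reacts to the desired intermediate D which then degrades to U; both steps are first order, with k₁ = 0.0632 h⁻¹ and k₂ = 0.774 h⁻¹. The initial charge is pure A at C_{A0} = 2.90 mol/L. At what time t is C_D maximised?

For first-order series the maximum of C_D occurs at t_opt = ln(k₂/k₁)/(k₂−k₁).
= ln(0.774/0.0632)/(0.774−0.0632) = ln(12.25)/0.7108 = 2.505/0.7108 = 3.52 h.

3.52 h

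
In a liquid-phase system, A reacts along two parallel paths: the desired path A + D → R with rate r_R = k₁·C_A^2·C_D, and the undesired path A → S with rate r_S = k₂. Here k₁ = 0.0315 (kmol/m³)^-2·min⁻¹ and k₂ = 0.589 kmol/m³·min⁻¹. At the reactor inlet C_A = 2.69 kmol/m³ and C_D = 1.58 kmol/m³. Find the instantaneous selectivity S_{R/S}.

0.611

S_{R/S} = r_R/r_S = (k₁·C_A^2·C_D)/(k₂) = (k₁/k₂)·C_A^2·C_D.
= (0.0315×2.690^2×1.580) / (0.589) = 0.3601/0.5890 = 0.611.
Since the desired path is higher order in A, keeping C_A high (PFR or concentrated feed) favours R.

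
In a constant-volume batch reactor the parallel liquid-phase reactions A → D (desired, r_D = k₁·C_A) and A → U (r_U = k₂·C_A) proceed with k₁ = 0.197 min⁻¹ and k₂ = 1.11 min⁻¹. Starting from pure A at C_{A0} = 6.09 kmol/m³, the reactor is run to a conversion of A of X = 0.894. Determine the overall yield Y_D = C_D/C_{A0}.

0.135

C_A = C_{A0}(1−X) = 0.6455 kmol/m³.
Both paths are first order in A, so the instantaneous fraction to D is constant: dC_D/d(−C_A) = k₁/(k₁+k₂) = 0.1507.
C_D = 0.1507·(C_{A0}−C_A) = 0.1507×5.444 = 0.821 kmol/m³.
Y_D = C_D/C_{A0} = 0.8206/6.09 = 0.135.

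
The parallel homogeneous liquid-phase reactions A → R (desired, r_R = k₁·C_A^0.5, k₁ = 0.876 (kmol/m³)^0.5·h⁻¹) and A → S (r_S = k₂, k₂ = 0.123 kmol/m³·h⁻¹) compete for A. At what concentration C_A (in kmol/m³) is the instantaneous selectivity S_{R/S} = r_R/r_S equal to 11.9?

S_{R/S} = (k₁/k₂)·C_A^0.5 ⇒ C_A = (S·k₂/k₁)^(2).
= (11.9×0.123/0.876)^(2) = (1.671)^(2) = 2.79 kmol/m³.

2.79 kmol/m³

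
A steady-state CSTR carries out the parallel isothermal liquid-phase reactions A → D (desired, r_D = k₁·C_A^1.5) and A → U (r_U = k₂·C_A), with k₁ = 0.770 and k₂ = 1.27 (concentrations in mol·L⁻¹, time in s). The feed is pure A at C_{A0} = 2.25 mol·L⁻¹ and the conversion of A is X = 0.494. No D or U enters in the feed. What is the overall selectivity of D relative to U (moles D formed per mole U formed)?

0.647

Exit C_A = C_{A0}(1−X) = 2.25×0.506 = 1.139 mol·L⁻¹.
A CSTR operates uniformly at the exit composition, giving r_D = 0.9354 and r_U = 1.446 (each k·C_A^n at C_A = 1.139).
Overall selectivity = C_D/C_U = r_Dτ/(r_Uτ) = r_D/r_U = 0.647.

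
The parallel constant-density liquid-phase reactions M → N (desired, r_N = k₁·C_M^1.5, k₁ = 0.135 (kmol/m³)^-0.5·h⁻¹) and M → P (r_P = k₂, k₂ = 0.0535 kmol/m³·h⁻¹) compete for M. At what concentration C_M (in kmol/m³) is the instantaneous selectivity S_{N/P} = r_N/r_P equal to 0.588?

S_{N/P} = (k₁/k₂)·C_M^1.5 ⇒ C_M = (S·k₂/k₁)^(1/1.5).
= (0.588×0.0535/0.135)^(0.6667) = (0.2330)^(0.6667) = 0.379 kmol/m³.

0.379 kmol/m³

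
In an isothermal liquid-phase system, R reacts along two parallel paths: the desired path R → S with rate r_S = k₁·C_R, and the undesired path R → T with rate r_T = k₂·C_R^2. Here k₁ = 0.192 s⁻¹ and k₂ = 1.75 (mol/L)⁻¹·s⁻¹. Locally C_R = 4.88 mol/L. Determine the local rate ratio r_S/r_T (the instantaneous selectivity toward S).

0.0225

S_{S/T} = r_S/r_T = (k₁·C_R)/(k₂·C_R^2) = (k₁/k₂)·C_R⁻¹.
= (0.192×4.880) / (1.75×4.880^2) = 0.9370/41.68 = 0.0225.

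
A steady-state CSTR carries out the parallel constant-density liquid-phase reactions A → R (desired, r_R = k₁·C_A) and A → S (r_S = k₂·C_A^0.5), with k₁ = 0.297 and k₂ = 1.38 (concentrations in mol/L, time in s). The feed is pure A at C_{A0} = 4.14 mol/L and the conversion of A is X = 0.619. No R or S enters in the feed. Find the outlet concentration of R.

0.545 mol/L

Exit C_A = C_{A0}(1−X) = 4.14×0.381 = 1.577 mol/L.
A CSTR operates uniformly at the exit composition, giving r_R = 0.4685 and r_S = 1.733 (each k·C_A^n at C_A = 1.577).
Fraction of consumed A going to R: r_R/(r_R+r_S) = 0.2128.
C_R = 0.2128·C_{A0}·X = 0.2128×4.14×0.619 = 0.545 mol/L.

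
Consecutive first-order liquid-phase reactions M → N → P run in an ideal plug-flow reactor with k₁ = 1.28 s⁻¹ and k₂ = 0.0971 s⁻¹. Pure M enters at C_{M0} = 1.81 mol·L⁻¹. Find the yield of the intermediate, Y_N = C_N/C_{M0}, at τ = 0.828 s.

0.624

Solving the coupled first-order balances gives C_N(τ) = [k₁/(k₂−k₁)]·C_{M0}·(e^(−k₁τ) − e^(−k₂τ)).
e^(−k₁τ) = e^(−1.28×0.828) = e^(−1.060) = 0.3465; e^(−k₂τ) = e^(−0.08040) = 0.9227.
C_N = 1.28×1.81/(0.0971−1.28) × (0.3465−0.9227) = (-1.959)×(-0.5762) = 1.129 mol·L⁻¹.
Y_N = C_N/C_{M0} = 1.129/1.81 = 0.624.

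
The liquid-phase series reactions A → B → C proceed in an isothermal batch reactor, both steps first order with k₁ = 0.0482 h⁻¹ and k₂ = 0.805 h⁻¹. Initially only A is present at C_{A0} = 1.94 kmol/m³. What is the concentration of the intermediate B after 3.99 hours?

0.0970 kmol/m³

For first-order series with pure A initially, C_B(t) = k₁C_{A0}/(k₂−k₁)·(e^(−k₁t) − e^(−k₂t)).
e^(−k₁t) = e^(−0.0482×3.99) = e^(−0.1923) = 0.8250; e^(−k₂t) = e^(−3.212) = 0.04028.
C_B = 0.0482×1.94/(0.805−0.0482) × (0.8250−0.04028) = 0.1236×0.7848 = 0.09696 kmol/m³.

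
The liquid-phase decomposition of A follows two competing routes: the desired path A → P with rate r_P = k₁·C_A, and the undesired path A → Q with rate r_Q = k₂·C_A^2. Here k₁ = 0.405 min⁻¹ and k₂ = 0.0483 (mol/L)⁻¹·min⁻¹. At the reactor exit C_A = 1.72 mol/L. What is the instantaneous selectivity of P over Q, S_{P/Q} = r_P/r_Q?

S_{P/Q} = r_P/r_Q = (k₁·C_A)/(k₂·C_A^2) = (k₁/k₂)·C_A⁻¹.
= (0.405×1.720) / (0.0483×1.720^2) = 0.6966/0.1429 = 4.88.
The undesired path is higher order in A, so low C_A (CSTR or dilute feed) favours P.

4.88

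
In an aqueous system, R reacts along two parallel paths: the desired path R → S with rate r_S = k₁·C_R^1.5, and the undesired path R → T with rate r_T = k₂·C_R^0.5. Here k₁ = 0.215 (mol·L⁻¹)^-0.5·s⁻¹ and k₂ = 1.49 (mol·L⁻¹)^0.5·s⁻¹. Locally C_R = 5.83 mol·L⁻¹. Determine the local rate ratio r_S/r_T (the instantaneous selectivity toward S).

S_{S/T} = r_S/r_T = (k₁·C_R^1.5)/(k₂·C_R^0.5) = (k₁/k₂)·C_R.
= (0.215×5.830^1.5) / (1.49×5.830^0.5) = 3.027/3.598 = 0.841.

0.841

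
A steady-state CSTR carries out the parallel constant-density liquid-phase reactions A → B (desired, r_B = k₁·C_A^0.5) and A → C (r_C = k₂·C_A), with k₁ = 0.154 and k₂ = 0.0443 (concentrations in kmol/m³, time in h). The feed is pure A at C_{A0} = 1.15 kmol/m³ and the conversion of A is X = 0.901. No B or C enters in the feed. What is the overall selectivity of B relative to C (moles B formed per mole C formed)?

10.3

Exit C_A = C_{A0}(1−X) = 1.15×0.0990 = 0.1138 kmol/m³.
A CSTR operates uniformly at the exit composition, giving r_B = 0.05196 and r_C = 0.005044 (each k·C_A^n at C_A = 0.1138).
Overall selectivity = C_B/C_C = r_Bτ/(r_Cτ) = r_B/r_C = 10.3.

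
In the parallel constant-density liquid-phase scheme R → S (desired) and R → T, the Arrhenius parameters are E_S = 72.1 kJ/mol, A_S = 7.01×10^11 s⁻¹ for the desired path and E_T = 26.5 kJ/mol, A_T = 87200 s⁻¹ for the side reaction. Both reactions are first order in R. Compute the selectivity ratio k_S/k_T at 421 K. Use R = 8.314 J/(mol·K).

17.7

k_S/k_T = (A_S/A_T)·exp[−(E_S−E_T)/(RT)] = (A_S/A_T)·exp[(E_T−E_S)/(RT)].
(E_T−E_S)/(RT) = (26.5−72.1)×10³/(8.314×421) = -45600/3500 = -13.03.
k_S/k_T = (7.01×10^11/87200)·exp(-13.03) = 8.039×10^6 × 2.198×10^-6 = 17.7.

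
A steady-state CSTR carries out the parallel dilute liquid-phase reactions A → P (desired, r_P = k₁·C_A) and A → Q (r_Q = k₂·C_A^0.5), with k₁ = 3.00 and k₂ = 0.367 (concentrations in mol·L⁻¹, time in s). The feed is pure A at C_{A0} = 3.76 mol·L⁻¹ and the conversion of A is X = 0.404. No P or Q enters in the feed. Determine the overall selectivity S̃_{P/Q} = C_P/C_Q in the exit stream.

Exit C_A = C_{A0}(1−X) = 3.76×0.596 = 2.241 mol·L⁻¹.
In a CSTR the entire volume is at exit conditions, so r_P = 3.00×2.241 = 6.723 and r_Q = 0.367×2.241^0.5 = 0.5494.
Overall selectivity = C_P/C_Q = r_Pτ/(r_Qτ) = r_P/r_Q = 12.2.

12.2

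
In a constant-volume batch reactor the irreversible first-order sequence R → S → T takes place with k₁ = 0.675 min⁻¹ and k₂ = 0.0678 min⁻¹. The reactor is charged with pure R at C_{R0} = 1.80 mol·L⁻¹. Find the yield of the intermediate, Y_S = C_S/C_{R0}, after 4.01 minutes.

0.773

The intermediate concentration in a first-order A→B→C sequence is C_S = k₁C_{R0}(e^(−k₁t) − e^(−k₂t))/(k₂−k₁).
e^(−k₁t) = e^(−0.675×4.01) = e^(−2.707) = 0.06675; e^(−k₂t) = e^(−0.2719) = 0.7619.
C_S = 0.675×1.80/(0.0678−0.675) × (0.06675−0.7619) = (-2.001)×(-0.6952) = 1.391 mol·L⁻¹.
Y_S = C_S/C_{R0} = 1.391/1.80 = 0.773.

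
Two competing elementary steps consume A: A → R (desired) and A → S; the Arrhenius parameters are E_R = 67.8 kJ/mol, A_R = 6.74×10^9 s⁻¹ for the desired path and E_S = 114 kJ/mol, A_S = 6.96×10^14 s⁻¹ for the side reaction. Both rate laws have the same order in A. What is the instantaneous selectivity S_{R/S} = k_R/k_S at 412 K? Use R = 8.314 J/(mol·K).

6.98

With equal orders, S_{R/S} = k_R/k_S = (A_R/A_S)·exp[(E_S−E_R)/(RT)].
(E_S−E_R)/(RT) = (114−67.8)×10³/(8.314×412) = 46200/3425 = 13.49.
k_R/k_S = (6.74×10^9/6.96×10^14)·exp(13.49) = 9.684×10^-6 × 7.204×10^5 = 6.98.
Since E_R < E_S, lowering the temperature improves selectivity toward R.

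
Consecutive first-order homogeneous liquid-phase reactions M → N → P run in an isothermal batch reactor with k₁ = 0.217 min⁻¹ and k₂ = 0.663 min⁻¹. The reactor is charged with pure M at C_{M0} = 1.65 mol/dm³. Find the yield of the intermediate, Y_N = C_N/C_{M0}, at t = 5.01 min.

Solving the coupled first-order balances gives C_N(t) = [k₁/(k₂−k₁)]·C_{M0}·(e^(−k₁t) − e^(−k₂t)).
e^(−k₁t) = e^(−0.217×5.01) = e^(−1.087) = 0.3372; e^(−k₂t) = e^(−3.322) = 0.03609.
C_N = 0.217×1.65/(0.663−0.217) × (0.3372−0.03609) = 0.8028×0.3011 = 0.2417 mol/dm³.
Y_N = C_N/C_{M0} = 0.2417/1.65 = 0.146.

0.146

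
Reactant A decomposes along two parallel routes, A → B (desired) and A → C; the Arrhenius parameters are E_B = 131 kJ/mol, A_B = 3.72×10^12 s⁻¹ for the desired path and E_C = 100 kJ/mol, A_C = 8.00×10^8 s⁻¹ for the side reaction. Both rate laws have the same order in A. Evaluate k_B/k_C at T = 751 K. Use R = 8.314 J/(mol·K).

Since both paths have the same order in A, the concentration cancels and S_{B/C} = k_B/k_C = (A_B/A_C)·exp[(E_C−E_B)/(RT)].
(E_C−E_B)/(RT) = (100−131)×10³/(8.314×751) = -31000/6244 = -4.965.
k_B/k_C = (3.72×10^12/8.00×10^8)·exp(-4.965) = 4650 × 0.006979 = 32.5.
Since E_B > E_C, raising the temperature improves selectivity toward B.

32.5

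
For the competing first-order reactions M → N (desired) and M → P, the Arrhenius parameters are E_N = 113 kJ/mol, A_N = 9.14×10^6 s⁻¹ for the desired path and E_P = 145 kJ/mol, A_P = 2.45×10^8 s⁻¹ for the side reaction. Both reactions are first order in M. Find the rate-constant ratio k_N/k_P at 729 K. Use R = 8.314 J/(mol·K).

7.32

k_N/k_P = (A_N/A_P)·exp[−(E_N−E_P)/(RT)] = (A_N/A_P)·exp[(E_P−E_N)/(RT)].
(E_P−E_N)/(RT) = (145−113)×10³/(8.314×729) = 32000/6061 = 5.280.
k_N/k_P = (9.14×10^6/2.45×10^8)·exp(5.280) = 0.03731 × 196.3 = 7.32.
Since E_N < E_P, lowering the temperature improves selectivity toward N.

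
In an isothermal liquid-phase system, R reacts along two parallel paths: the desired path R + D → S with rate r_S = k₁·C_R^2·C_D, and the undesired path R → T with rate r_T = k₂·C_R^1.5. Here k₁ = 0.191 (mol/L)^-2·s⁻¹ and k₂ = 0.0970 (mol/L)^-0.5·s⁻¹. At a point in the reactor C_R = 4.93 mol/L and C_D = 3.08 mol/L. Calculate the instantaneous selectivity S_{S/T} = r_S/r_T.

13.5

S_{S/T} = r_S/r_T = (k₁·C_R^2·C_D)/(k₂·C_R^1.5) = (k₁/k₂)·C_R^0.5·C_D.
= (0.191×4.930^2×3.080) / (0.0970×4.930^1.5) = 14.30/1.062 = 13.5.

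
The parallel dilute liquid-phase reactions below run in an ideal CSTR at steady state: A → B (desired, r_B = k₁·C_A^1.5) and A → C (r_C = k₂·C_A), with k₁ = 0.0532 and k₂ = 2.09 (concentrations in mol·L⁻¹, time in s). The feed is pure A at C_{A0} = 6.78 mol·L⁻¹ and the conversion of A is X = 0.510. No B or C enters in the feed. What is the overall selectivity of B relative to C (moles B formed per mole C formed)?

0.0464

Exit C_A = C_{A0}(1−X) = 6.78×0.490 = 3.322 mol·L⁻¹.
A CSTR operates uniformly at the exit composition, giving r_B = 0.3221 and r_C = 6.943 (each k·C_A^n at C_A = 3.322).
Overall selectivity = C_B/C_C = r_Bτ/(r_Cτ) = r_B/r_C = 0.0464.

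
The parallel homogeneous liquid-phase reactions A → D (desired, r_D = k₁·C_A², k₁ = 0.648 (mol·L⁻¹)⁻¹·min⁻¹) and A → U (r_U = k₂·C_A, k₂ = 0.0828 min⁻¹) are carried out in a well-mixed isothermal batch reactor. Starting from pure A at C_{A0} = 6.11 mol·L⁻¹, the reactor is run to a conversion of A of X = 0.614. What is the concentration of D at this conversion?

C_A = C_{A0}(1−X) = 2.358 mol·L⁻¹.
Along a PFR/batch, dC_U/dC_A = −r_U/(r_D+r_U) = −k₂/(k₂+k₁·C_A).
Integrating from C_{A0} to C_A: C_U = (0.0828/0.648)·ln[(0.0828+0.648·6.11)/(0.0828+0.648·2.36)] = 0.1278·ln(4.042/1.611) = 0.1175 mol·L⁻¹.
Then C_D = (C_{A0}−C_A) − C_U = 3.752 − 0.1175 = 3.634 mol·L⁻¹.

3.63 mol·L⁻¹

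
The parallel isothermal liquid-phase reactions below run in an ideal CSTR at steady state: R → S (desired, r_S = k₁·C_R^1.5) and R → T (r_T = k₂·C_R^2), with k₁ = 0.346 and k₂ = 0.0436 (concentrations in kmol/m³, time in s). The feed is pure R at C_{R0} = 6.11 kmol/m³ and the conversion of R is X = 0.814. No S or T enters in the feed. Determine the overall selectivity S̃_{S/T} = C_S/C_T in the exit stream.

7.44

Exit C_R = C_{R0}(1−X) = 6.11×0.186 = 1.136 kmol/m³.
A CSTR operates uniformly at the exit composition, giving r_S = 0.4192 and r_T = 0.05631 (each k·C_R^n at C_R = 1.136).
Overall selectivity = C_S/C_T = r_Sτ/(r_Tτ) = r_S/r_T = 7.44.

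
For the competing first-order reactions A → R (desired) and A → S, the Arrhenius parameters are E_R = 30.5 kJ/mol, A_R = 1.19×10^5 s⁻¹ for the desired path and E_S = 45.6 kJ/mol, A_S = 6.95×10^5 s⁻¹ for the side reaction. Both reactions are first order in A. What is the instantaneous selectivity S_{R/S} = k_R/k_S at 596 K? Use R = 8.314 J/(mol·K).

k_R/k_S = (A_R/A_S)·exp[−(E_R−E_S)/(RT)] = (A_R/A_S)·exp[(E_S−E_R)/(RT)].
(E_S−E_R)/(RT) = (45.6−30.5)×10³/(8.314×596) = 15100/4955 = 3.047.
k_R/k_S = (1.19×10^5/6.95×10^5)·exp(3.047) = 0.1712 × 21.06 = 3.61.
Since E_R < E_S, lowering the temperature improves selectivity toward R.

3.61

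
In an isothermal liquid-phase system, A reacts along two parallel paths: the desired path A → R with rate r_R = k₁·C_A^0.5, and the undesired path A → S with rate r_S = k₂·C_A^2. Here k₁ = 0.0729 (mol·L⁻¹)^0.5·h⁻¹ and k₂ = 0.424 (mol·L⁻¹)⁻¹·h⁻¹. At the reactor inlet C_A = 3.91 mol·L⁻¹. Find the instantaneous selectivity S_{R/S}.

0.0222

S_{R/S} = r_R/r_S = (k₁·C_A^0.5)/(k₂·C_A^2) = (k₁/k₂)·C_A^-1.5.
= (0.0729×3.910^0.5) / (0.424×3.910^2) = 0.1442/6.482 = 0.0222.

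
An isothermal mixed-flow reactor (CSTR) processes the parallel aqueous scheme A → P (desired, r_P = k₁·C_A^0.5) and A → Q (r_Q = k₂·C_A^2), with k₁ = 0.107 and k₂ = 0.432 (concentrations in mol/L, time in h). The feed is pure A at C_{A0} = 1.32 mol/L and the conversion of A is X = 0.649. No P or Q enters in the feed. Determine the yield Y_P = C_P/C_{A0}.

Exit C_A = C_{A0}(1−X) = 1.32×0.351 = 0.4633 mol/L.
Rates in a CSTR are evaluated at the outlet concentration: r_P = 0.107×0.4633^0.5 = 0.07283, r_Q = 0.432×0.4633^2 = 0.09274.
Fraction of consumed A going to P: r_P/(r_P+r_Q) = 0.4399.
C_P = 0.4399·C_{A0}·X = 0.4399×1.32×0.649 = 0.377 mol/L; Y_P = C_P/C_{A0} = 0.285.

0.285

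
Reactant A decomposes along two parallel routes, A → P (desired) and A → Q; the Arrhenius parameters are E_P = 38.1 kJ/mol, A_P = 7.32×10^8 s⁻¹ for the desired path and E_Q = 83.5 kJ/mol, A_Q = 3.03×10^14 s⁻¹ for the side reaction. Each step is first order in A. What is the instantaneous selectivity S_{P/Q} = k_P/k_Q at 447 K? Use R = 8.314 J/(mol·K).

With equal orders, S_{P/Q} = k_P/k_Q = (A_P/A_Q)·exp[(E_Q−E_P)/(RT)].
(E_Q−E_P)/(RT) = (83.5−38.1)×10³/(8.314×447) = 45400/3716 = 12.22.
k_P/k_Q = (7.32×10^8/3.03×10^14)·exp(12.22) = 2.416×10^-6 × 2.020×10^5 = 0.488.

0.488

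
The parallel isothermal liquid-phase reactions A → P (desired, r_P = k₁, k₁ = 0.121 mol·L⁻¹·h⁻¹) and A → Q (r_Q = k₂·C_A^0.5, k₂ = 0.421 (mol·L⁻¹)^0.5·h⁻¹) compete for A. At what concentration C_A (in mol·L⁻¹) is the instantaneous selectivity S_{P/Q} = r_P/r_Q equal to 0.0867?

11.0 mol·L⁻¹

S_{P/Q} = (k₁/k₂)·C_A^-0.5 ⇒ C_A = (S·k₂/k₁)^(-2).
= (0.0867×0.421/0.121)^(-2) = (0.3017)^(-2) = 11.0 mol·L⁻¹.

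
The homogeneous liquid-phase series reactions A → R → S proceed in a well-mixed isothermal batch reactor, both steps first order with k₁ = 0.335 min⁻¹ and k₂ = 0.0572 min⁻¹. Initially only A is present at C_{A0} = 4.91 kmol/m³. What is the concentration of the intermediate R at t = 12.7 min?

2.78 kmol/m³

Solving the coupled first-order balances gives C_R(t) = [k₁/(k₂−k₁)]·C_{A0}·(e^(−k₁t) − e^(−k₂t)).
e^(−k₁t) = e^(−0.335×12.7) = e^(−4.255) = 0.01420; e^(−k₂t) = e^(−0.7264) = 0.4836.
C_R = 0.335×4.91/(0.0572−0.335) × (0.01420−0.4836) = (-5.921)×(-0.4694) = 2.779 kmol/m³.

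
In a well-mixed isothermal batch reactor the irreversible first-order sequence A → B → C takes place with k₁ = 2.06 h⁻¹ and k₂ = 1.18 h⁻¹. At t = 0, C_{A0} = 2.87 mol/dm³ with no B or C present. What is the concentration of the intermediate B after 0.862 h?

1.29 mol/dm³

The intermediate concentration in a first-order A→B→C sequence is C_B = k₁C_{A0}(e^(−k₁t) − e^(−k₂t))/(k₂−k₁).
e^(−k₁t) = e^(−2.06×0.862) = e^(−1.776) = 0.1694; e^(−k₂t) = e^(−1.017) = 0.3616.
C_B = 2.06×2.87/(1.18−2.06) × (0.1694−0.3616) = (-6.718)×(-0.1923) = 1.292 mol/dm³.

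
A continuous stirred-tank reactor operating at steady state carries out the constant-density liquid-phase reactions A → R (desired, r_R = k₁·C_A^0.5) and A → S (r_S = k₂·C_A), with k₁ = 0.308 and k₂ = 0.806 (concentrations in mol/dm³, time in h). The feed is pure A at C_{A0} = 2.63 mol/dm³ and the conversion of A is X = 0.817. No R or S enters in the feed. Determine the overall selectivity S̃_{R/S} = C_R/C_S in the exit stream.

Exit C_A = C_{A0}(1−X) = 2.63×0.183 = 0.4813 mol/dm³.
A CSTR operates uniformly at the exit composition, giving r_R = 0.2137 and r_S = 0.3879 (each k·C_A^n at C_A = 0.4813).
Overall selectivity = C_R/C_S = r_Rτ/(r_Sτ) = r_R/r_S = 0.551.

0.551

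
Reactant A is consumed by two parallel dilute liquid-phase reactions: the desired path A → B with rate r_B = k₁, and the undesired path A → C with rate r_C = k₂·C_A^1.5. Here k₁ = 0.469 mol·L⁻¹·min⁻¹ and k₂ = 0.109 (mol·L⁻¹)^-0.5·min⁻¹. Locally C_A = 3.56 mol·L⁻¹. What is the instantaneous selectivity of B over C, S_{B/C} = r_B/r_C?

0.641

S_{B/C} = r_B/r_C = (k₁)/(k₂·C_A^1.5) = (k₁/k₂)·C_A^-1.5.
= (0.469) / (0.109×3.560^1.5) = 0.4690/0.7322 = 0.641.
The undesired path is higher order in A, so low C_A (CSTR or dilute feed) favours B.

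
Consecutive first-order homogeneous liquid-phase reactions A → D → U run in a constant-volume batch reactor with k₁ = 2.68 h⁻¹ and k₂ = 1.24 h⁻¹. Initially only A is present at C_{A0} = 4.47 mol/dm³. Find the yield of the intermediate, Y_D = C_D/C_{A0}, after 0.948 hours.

The intermediate concentration in a first-order A→B→C sequence is C_D = k₁C_{A0}(e^(−k₁t) − e^(−k₂t))/(k₂−k₁).
e^(−k₁t) = e^(−2.68×0.948) = e^(−2.541) = 0.07882; e^(−k₂t) = e^(−1.176) = 0.3087.
C_D = 2.68×4.47/(1.24−2.68) × (0.07882−0.3087) = (-8.319)×(-0.2298) = 1.912 mol/dm³.
Y_D = C_D/C_{A0} = 1.912/4.47 = 0.428.

0.428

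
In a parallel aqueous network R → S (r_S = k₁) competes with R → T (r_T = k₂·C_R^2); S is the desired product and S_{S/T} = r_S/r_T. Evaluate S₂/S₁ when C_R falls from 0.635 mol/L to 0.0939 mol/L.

S_{S/T} = (k₁/k₂)·C_R^-2, so S₂/S₁ = (C_{R,2}/C_{R,1})^-2.
= (0.0939/0.635)^(-2) = (0.1479)^(-2) = 45.7.

45.7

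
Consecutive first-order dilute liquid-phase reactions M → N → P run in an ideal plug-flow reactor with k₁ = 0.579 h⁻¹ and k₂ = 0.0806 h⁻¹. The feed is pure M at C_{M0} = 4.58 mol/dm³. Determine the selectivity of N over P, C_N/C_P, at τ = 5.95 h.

2.38

Solving the coupled first-order balances gives C_N(τ) = [k₁/(k₂−k₁)]·C_{M0}·(e^(−k₁τ) − e^(−k₂τ)).
e^(−k₁τ) = e^(−0.579×5.95) = e^(−3.445) = 0.03190; e^(−k₂τ) = e^(−0.4796) = 0.6190.
C_N = 0.579×4.58/(0.0806−0.579) × (0.03190−0.6190) = (-5.321)×(-0.5871) = 3.124 mol/dm³.
C_M = C_{M0}e^(−k₁τ) = 0.1461 mol/dm³, so C_P = C_{M0}−C_M−C_N = 1.310 mol/dm³; C_N/C_P = 2.38.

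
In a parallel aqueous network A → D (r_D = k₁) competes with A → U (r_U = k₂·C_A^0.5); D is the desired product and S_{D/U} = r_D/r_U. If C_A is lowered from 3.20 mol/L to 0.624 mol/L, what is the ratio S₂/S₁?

2.26

S_{D/U} = (k₁/k₂)·C_A^-0.5, so S₂/S₁ = (C_{A,2}/C_{A,1})^-0.5.
= (0.624/3.20)^(-0.5) = (0.1950)^(-0.5) = 2.26.
Selectivity toward D rises as C_A falls — low-concentration operation is favoured.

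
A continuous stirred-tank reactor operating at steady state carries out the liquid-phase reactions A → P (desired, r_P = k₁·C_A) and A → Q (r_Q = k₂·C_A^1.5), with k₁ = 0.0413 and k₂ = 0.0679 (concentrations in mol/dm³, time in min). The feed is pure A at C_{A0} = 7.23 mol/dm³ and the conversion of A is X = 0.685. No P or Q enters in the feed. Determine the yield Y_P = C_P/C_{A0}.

Exit C_A = C_{A0}(1−X) = 7.23×0.315 = 2.277 mol/dm³.
Rates in a CSTR are evaluated at the outlet concentration: r_P = 0.0413×2.277 = 0.09406, r_Q = 0.0679×2.277^1.5 = 0.2334.
Fraction of consumed A going to P: r_P/(r_P+r_Q) = 0.2873.
C_P = 0.2873·C_{A0}·X = 0.2873×7.23×0.685 = 1.42 mol/dm³; Y_P = C_P/C_{A0} = 0.197.

0.197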